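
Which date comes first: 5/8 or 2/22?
2/22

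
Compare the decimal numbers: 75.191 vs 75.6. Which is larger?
75.6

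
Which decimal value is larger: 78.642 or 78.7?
78.7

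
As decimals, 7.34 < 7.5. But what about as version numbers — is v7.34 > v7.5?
True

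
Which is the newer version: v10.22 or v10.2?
v10.22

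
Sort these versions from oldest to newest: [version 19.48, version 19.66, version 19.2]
[version 19.2, version 19.48, version 19.66]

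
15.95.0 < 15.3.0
False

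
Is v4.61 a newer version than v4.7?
Yes. Version numbers are compared segment by segment as integers, not as decimals: minor version 61 > 7, so v4.61 > v4.7 (even though the decimal 4.61 < 4.7).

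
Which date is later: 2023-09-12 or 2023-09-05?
2023-09-12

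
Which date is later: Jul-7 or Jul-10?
Jul-10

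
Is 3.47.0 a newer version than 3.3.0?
Yes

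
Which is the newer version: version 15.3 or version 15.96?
version 15.96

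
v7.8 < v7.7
False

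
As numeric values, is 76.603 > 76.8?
False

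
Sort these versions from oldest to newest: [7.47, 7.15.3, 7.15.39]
[7.15.3, 7.15.39, 7.47]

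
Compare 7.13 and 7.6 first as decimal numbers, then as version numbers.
As decimals: 7.13 < 7.6. As versions: v7.13 > v7.6 (minor version 13 > 6).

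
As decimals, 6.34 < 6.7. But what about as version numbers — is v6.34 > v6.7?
True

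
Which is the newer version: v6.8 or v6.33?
v6.33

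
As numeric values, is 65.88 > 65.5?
True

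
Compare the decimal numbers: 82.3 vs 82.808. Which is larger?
82.808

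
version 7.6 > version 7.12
False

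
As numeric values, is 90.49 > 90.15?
True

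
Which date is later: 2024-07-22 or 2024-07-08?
2024-07-22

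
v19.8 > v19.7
True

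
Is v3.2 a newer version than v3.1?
Yes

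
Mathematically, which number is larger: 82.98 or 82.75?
82.98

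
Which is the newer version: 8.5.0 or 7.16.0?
8.5.0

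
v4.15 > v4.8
True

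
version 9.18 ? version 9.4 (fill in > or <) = >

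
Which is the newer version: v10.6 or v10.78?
v10.78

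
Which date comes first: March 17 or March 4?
March 4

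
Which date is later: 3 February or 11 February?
11 February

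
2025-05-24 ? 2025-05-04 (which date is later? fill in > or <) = >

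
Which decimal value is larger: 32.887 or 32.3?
32.887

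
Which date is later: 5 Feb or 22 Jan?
5 Feb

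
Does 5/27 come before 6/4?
Yes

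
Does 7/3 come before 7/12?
Yes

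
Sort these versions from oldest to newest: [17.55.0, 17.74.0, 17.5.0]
[17.5.0, 17.55.0, 17.74.0]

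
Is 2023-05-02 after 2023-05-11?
No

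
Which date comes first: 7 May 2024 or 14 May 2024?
7 May 2024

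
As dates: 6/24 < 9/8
True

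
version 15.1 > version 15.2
False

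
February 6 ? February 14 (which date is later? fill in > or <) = <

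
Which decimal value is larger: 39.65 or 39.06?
39.65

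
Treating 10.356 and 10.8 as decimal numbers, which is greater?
10.8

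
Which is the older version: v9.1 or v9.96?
v9.1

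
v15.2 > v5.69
True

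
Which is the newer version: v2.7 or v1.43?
v2.7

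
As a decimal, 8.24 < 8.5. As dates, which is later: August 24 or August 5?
August 24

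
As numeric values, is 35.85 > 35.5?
True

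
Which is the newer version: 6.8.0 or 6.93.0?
6.93.0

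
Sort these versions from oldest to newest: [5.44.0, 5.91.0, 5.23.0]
[5.23.0, 5.44.0, 5.91.0]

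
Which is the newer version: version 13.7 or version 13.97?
version 13.97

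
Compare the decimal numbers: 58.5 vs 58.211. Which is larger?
58.5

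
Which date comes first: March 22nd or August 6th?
March 22nd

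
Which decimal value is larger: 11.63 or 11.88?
11.88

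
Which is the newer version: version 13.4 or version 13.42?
version 13.42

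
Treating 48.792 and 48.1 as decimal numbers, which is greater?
48.792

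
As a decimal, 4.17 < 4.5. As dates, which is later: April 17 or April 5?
April 17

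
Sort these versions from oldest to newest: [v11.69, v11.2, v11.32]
[v11.2, v11.32, v11.69]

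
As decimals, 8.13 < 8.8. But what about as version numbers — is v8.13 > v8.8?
True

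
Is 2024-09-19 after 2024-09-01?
Yes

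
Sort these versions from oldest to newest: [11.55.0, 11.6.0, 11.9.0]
[11.6.0, 11.9.0, 11.55.0]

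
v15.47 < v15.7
False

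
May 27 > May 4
True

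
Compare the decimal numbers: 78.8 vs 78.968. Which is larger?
78.968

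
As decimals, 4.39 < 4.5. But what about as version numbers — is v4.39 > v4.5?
True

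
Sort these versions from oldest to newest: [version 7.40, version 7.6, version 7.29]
[version 7.6, version 7.29, version 7.40]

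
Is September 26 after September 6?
Yes. Day 26 comes after day 6 in September — this is a date comparison, not a decimal one (the decimal 9.26 would be smaller than 9.6).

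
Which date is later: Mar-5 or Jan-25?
Mar-5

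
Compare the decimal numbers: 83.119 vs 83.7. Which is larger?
83.7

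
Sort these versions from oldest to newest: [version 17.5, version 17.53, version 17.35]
[version 17.5, version 17.35, version 17.53]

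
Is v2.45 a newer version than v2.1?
Yes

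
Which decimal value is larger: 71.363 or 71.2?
71.363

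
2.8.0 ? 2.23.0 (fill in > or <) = <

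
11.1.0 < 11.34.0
True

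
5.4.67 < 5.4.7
False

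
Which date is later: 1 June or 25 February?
1 June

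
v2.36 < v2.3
False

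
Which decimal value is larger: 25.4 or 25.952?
25.952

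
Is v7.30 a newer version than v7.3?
Yes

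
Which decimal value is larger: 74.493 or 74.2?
74.493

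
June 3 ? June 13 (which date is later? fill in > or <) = <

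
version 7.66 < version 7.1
False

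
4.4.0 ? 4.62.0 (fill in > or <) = <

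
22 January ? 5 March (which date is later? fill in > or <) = <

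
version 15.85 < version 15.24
False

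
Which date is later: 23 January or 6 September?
6 September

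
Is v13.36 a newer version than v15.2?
No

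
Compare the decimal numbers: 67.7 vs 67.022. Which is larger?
67.7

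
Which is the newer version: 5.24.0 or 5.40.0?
5.40.0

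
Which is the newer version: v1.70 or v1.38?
v1.70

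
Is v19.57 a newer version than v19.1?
Yes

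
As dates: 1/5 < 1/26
True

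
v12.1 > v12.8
False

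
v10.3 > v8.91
True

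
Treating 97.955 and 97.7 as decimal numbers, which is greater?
97.955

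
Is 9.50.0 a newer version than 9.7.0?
Yes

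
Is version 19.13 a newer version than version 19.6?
Yes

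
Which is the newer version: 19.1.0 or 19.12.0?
19.12.0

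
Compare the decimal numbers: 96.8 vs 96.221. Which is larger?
96.8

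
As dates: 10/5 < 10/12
True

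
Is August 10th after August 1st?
Yes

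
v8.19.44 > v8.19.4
True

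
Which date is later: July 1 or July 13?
July 13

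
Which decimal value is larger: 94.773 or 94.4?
94.773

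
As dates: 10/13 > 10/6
True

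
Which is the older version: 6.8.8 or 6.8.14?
6.8.8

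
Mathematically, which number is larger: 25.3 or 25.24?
25.3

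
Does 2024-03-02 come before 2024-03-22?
Yes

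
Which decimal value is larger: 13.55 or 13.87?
13.87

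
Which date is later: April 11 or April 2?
April 11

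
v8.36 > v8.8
True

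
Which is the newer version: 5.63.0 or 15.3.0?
15.3.0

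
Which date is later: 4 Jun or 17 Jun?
17 Jun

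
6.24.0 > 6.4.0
True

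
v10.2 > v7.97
True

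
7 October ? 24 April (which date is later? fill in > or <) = >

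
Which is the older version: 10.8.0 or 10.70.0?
10.8.0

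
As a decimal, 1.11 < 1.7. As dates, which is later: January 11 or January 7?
January 11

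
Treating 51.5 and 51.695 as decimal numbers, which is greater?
51.695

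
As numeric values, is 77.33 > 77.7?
False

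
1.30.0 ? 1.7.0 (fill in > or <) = >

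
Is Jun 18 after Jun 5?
Yes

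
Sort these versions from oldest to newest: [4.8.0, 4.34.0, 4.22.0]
[4.8.0, 4.22.0, 4.34.0]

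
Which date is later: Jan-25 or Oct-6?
Oct-6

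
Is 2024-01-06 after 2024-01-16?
No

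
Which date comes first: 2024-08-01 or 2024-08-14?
2024-08-01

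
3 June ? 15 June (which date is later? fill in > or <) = <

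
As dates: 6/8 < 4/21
False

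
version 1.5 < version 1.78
True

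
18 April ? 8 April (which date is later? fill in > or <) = >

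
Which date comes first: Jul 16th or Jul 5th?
Jul 5th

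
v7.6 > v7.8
False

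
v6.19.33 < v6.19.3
False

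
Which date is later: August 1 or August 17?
August 17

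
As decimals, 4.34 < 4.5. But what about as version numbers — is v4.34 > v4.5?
True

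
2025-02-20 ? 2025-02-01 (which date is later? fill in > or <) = >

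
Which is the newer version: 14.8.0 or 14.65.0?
14.65.0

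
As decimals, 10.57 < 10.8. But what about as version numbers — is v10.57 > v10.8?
True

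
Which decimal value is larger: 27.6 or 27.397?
27.6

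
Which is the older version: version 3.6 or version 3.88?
version 3.6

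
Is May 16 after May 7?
Yes. Day 16 comes after day 7 in May — this is a date comparison, not a decimal one (the decimal 5.16 would be smaller than 5.7).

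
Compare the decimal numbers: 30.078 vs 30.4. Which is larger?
30.4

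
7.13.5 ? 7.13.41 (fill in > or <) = <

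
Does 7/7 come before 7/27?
Yes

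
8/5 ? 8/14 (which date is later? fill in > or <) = <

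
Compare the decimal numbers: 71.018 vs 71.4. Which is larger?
71.4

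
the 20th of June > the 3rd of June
True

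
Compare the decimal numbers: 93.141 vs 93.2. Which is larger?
93.2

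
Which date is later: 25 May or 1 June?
1 June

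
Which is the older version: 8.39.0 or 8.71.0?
8.39.0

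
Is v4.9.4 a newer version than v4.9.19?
No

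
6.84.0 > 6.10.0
True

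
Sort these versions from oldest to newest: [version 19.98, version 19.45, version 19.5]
[version 19.5, version 19.45, version 19.98]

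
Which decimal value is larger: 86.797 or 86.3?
86.797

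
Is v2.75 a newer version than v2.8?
Yes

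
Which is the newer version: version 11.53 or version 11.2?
version 11.53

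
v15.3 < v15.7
True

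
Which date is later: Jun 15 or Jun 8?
Jun 15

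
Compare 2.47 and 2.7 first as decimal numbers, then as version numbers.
As decimals: 2.47 < 2.7. As versions: v2.47 > v2.7 (minor version 47 > 7).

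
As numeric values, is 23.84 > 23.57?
True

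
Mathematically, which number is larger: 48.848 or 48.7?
48.848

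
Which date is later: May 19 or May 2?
May 19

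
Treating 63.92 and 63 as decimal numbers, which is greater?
63.92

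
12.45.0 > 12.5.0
True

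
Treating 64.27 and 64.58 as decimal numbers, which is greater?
64.58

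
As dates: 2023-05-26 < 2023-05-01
False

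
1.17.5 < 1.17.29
True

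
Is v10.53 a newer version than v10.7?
Yes. Version numbers are compared segment by segment as integers, not as decimals: minor version 53 > 7, so v10.53 > v10.7 (even though the decimal 10.53 < 10.7).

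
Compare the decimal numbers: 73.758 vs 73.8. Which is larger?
73.8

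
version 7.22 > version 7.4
True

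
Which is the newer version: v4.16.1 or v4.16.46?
v4.16.46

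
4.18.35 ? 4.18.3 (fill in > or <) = >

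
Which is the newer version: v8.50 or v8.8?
v8.50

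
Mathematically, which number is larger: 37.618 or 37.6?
37.618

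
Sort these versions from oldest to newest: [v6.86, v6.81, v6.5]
[v6.5, v6.81, v6.86]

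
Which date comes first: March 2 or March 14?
March 2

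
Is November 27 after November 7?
Yes. Day 27 comes after day 7 in November — this is a date comparison, not a decimal one (the decimal 11.27 would be smaller than 11.7).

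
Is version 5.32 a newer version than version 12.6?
No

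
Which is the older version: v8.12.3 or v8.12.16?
v8.12.3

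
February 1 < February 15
True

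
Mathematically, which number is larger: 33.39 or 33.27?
33.39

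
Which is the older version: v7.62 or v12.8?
v7.62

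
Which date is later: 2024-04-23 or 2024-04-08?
2024-04-23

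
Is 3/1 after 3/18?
No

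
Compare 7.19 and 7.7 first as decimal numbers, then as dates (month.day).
As decimals: 7.19 < 7.7. As dates: 7/19 is later than 7/7 (day 19 > day 7).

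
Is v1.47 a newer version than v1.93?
No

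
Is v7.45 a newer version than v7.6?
Yes. Version numbers are compared segment by segment as integers, not as decimals: minor version 45 > 6, so v7.45 > v7.6 (even though the decimal 7.45 < 7.6).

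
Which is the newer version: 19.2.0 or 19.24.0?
19.24.0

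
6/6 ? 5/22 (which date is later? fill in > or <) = >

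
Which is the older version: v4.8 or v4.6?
v4.6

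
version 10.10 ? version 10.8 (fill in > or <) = >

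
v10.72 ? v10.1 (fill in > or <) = >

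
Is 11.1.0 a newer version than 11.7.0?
No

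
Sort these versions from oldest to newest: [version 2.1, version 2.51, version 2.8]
[version 2.1, version 2.8, version 2.51]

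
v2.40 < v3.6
True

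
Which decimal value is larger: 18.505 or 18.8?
18.8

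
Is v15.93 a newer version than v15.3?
Yes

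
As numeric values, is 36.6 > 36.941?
False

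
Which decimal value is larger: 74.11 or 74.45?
74.45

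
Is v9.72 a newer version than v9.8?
Yes. Version numbers are compared segment by segment as integers, not as decimals: minor version 72 > 8, so v9.72 > v9.8 (even though the decimal 9.72 < 9.8).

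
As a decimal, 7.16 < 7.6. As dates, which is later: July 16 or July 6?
July 16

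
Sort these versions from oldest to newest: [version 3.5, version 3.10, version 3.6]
[version 3.5, version 3.6, version 3.10]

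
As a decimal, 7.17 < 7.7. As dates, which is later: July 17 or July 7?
July 17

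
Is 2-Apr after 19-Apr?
No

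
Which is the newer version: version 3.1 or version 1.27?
version 3.1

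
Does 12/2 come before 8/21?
No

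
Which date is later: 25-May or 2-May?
25-May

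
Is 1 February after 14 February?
No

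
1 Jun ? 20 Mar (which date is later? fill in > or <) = >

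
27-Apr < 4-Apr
False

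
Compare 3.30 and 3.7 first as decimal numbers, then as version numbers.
As decimals: 3.30 < 3.7. As versions: v3.30 > v3.7 (minor version 30 > 7).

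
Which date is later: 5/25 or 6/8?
6/8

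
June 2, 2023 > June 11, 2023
False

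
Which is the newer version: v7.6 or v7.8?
v7.8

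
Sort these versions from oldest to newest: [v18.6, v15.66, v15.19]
[v15.19, v15.66, v18.6]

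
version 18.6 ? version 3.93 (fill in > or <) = >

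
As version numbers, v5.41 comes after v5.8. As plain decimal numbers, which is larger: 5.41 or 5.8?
5.8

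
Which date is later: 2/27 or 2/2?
2/27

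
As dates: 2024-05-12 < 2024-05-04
False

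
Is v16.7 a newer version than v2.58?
Yes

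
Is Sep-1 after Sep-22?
No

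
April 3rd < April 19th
True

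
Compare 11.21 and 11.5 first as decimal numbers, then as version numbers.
As decimals: 11.21 < 11.5. As versions: v11.21 > v11.5 (minor version 21 > 5).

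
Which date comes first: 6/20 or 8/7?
6/20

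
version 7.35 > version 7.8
True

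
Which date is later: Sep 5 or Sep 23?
Sep 23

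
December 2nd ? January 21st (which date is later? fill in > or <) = >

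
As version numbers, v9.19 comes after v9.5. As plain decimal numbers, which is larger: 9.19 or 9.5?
9.5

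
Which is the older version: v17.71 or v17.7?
v17.7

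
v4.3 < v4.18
True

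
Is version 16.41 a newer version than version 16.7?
Yes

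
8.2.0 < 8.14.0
True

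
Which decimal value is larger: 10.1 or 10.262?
10.262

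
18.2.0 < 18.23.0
True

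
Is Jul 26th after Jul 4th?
Yes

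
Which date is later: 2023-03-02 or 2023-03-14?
2023-03-14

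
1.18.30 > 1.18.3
True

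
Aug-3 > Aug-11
False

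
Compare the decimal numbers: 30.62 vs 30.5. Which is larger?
30.62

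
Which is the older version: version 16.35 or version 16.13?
version 16.13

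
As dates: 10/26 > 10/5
True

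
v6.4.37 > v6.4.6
True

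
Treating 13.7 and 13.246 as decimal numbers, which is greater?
13.7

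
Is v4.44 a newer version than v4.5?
Yes. Version numbers are compared segment by segment as integers, not as decimals: minor version 44 > 5, so v4.44 > v4.5 (even though the decimal 4.44 < 4.5).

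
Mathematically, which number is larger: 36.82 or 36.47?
36.82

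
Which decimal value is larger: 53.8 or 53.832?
53.832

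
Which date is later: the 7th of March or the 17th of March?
the 17th of March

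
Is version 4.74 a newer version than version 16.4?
No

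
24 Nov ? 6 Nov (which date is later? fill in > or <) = >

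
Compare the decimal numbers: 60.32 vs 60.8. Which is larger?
60.8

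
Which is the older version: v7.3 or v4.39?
v4.39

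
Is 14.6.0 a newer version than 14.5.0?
Yes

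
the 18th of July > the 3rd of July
True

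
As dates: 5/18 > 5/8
True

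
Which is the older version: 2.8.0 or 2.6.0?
2.6.0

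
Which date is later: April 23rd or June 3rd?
June 3rd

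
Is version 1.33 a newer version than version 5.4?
No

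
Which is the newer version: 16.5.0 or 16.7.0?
16.7.0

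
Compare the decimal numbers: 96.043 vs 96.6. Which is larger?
96.6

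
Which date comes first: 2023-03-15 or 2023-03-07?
2023-03-07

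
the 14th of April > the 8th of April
True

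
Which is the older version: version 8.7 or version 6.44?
version 6.44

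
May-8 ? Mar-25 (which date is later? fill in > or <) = >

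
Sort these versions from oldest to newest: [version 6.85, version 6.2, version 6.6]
[version 6.2, version 6.6, version 6.85]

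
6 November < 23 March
False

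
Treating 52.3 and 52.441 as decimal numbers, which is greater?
52.441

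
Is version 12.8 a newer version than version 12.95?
No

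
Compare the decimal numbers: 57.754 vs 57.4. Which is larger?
57.754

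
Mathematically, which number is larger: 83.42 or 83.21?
83.42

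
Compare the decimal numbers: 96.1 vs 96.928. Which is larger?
96.928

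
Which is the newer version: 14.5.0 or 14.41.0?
14.41.0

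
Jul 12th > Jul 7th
True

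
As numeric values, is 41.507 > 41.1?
True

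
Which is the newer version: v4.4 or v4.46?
v4.46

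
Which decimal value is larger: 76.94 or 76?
76.94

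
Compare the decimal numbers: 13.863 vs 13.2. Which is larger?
13.863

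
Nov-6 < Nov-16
True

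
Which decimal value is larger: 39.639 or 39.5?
39.639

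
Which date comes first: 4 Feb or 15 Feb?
4 Feb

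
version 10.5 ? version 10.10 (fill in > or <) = <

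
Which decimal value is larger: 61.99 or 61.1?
61.99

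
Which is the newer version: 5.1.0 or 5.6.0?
5.6.0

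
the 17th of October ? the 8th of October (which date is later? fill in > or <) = >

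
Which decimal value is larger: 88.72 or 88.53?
88.72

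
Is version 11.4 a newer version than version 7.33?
Yes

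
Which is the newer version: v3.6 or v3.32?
v3.32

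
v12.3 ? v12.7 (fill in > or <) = <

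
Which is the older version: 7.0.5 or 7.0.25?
7.0.5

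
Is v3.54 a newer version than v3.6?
Yes. Version numbers are compared segment by segment as integers, not as decimals: minor version 54 > 6, so v3.54 > v3.6 (even though the decimal 3.54 < 3.6).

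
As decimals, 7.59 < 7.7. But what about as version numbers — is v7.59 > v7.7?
True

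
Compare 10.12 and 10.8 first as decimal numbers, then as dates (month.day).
As decimals: 10.12 < 10.8. As dates: 10/12 is later than 10/8 (day 12 > day 8).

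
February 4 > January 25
True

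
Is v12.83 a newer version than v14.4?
No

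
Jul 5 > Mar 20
True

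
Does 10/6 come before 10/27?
Yes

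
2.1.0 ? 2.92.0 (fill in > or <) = <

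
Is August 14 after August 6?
Yes. Day 14 comes after day 6 in August — this is a date comparison, not a decimal one (the decimal 8.14 would be smaller than 8.6).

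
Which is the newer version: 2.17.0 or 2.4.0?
2.17.0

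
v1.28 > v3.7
False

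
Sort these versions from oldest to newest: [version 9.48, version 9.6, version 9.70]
[version 9.6, version 9.48, version 9.70]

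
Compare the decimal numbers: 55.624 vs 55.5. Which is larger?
55.624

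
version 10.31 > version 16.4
False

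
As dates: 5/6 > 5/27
False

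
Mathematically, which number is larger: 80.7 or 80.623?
80.7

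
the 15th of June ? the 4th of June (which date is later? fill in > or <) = >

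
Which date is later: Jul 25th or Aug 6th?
Aug 6th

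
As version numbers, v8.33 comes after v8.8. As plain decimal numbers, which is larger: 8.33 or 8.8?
8.8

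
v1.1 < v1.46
True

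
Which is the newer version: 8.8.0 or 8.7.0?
8.8.0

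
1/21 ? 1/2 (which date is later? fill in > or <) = >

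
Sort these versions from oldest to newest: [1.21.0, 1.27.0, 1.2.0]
[1.2.0, 1.21.0, 1.27.0]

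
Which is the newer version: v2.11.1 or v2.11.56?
v2.11.56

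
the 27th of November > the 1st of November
True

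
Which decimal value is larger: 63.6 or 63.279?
63.6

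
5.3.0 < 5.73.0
True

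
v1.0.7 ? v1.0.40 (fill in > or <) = <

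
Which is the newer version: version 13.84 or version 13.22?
version 13.84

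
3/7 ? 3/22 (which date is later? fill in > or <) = <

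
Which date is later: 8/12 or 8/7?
8/12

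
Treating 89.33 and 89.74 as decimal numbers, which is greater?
89.74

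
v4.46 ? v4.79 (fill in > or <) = <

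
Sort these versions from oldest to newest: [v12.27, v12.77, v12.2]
[v12.2, v12.27, v12.77]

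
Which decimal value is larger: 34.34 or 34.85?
34.85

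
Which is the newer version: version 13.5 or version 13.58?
version 13.58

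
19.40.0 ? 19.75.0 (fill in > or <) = <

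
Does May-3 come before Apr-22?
No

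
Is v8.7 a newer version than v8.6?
Yes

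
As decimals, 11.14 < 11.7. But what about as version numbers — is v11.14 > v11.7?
True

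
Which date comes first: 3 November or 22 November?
3 November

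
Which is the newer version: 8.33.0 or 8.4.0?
8.33.0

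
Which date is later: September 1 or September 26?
September 26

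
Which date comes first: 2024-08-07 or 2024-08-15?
2024-08-07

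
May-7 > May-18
False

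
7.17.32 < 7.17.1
False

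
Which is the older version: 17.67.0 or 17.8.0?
17.8.0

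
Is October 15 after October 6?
Yes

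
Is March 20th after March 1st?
Yes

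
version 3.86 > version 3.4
True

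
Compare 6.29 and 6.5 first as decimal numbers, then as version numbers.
As decimals: 6.29 < 6.5. As versions: v6.29 > v6.5 (minor version 29 > 5).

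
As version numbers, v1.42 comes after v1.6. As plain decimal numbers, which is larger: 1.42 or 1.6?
1.6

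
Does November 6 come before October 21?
No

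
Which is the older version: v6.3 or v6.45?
v6.3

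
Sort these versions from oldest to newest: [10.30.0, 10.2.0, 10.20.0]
[10.2.0, 10.20.0, 10.30.0]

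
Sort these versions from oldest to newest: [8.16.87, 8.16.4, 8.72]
[8.16.4, 8.16.87, 8.72]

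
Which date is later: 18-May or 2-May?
18-May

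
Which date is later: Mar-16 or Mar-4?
Mar-16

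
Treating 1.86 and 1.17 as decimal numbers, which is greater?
1.86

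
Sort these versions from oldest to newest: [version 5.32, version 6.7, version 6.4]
[version 5.32, version 6.4, version 6.7]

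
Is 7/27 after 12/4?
No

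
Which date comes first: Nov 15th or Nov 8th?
Nov 8th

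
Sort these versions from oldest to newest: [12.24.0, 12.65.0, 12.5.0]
[12.5.0, 12.24.0, 12.65.0]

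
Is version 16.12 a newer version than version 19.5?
No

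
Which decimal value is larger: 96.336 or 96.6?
96.6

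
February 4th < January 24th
False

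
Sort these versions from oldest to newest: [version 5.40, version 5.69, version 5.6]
[version 5.6, version 5.40, version 5.69]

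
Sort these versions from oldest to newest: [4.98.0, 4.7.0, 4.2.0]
[4.2.0, 4.7.0, 4.98.0]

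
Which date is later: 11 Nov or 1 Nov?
11 Nov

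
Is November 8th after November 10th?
No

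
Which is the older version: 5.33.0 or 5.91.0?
5.33.0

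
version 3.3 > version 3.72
False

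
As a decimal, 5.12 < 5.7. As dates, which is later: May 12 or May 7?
May 12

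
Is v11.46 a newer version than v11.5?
Yes. Version numbers are compared segment by segment as integers, not as decimals: minor version 46 > 5, so v11.46 > v11.5 (even though the decimal 11.46 < 11.5).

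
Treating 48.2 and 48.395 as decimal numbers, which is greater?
48.395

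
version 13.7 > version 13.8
False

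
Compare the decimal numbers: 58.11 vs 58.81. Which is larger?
58.81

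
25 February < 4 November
True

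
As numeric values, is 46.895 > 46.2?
True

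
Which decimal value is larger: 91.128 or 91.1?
91.128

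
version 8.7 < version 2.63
False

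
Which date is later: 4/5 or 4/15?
4/15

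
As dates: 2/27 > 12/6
False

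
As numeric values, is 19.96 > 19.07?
True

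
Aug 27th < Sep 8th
True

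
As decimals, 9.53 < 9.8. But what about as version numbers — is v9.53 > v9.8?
True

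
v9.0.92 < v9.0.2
False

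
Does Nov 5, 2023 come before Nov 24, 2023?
Yes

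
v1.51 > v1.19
True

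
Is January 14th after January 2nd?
Yes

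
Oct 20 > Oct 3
True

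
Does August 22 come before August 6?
No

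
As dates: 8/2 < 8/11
True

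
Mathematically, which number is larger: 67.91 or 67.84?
67.91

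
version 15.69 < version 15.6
False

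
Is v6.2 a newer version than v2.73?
Yes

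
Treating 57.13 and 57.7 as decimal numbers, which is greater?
57.7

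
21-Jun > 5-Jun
True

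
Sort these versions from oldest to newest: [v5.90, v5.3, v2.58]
[v2.58, v5.3, v5.90]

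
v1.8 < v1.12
True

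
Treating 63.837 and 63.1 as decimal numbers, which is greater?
63.837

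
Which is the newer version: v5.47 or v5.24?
v5.47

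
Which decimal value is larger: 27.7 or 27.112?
27.7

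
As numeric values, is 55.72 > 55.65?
True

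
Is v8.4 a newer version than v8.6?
No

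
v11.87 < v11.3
False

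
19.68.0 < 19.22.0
False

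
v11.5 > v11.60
False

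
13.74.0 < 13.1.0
False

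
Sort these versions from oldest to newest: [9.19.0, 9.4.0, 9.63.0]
[9.4.0, 9.19.0, 9.63.0]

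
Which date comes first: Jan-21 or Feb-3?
Jan-21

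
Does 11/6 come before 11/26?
Yes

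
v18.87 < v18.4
False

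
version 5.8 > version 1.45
True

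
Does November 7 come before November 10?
Yes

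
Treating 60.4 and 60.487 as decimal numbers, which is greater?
60.487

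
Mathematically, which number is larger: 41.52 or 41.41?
41.52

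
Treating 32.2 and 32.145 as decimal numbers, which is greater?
32.2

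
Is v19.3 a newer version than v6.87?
Yes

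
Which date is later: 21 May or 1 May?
21 May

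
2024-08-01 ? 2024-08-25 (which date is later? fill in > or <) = <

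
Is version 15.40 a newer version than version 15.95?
No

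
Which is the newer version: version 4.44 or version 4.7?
version 4.44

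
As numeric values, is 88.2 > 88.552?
False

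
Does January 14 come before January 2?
No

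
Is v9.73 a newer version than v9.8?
Yes. Version numbers are compared segment by segment as integers, not as decimals: minor version 73 > 8, so v9.73 > v9.8 (even though the decimal 9.73 < 9.8).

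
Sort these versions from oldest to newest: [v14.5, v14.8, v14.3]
[v14.3, v14.5, v14.8]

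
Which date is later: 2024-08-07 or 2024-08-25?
2024-08-25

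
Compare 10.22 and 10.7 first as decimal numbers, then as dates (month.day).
As decimals: 10.22 < 10.7. As dates: 10/22 is later than 10/7 (day 22 > day 7).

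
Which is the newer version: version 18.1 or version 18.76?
version 18.76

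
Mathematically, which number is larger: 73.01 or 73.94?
73.94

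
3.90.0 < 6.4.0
True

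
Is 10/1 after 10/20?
No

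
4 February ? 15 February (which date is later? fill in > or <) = <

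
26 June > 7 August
False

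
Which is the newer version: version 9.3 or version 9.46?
version 9.46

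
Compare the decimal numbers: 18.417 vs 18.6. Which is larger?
18.6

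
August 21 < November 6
True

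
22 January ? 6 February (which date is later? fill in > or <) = <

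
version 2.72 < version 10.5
True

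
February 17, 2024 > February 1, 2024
True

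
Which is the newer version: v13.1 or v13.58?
v13.58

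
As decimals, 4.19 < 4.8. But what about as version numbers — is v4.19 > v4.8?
True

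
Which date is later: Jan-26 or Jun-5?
Jun-5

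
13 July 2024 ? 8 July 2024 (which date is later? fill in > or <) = >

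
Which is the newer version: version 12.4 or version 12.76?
version 12.76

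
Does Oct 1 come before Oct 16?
Yes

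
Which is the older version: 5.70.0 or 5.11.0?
5.11.0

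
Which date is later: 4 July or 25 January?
4 July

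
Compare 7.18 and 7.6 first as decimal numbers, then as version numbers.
As decimals: 7.18 < 7.6. As versions: v7.18 > v7.6 (minor version 18 > 6).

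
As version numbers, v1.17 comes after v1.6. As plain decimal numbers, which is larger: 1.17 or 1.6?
1.6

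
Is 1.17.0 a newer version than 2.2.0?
No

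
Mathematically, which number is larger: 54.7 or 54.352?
54.7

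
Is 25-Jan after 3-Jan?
Yes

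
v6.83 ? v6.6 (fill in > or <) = >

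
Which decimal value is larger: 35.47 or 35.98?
35.98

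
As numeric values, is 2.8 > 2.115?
True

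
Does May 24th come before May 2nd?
No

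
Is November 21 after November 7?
Yes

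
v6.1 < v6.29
True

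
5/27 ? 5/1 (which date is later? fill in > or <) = >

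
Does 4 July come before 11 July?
Yes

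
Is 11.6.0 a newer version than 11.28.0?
No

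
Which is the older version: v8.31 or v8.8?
v8.8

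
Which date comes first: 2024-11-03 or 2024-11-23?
2024-11-03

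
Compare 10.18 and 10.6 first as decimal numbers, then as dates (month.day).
As decimals: 10.18 < 10.6. As dates: 10/18 is later than 10/6 (day 18 > day 6).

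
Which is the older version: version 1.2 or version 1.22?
version 1.2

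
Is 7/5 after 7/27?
No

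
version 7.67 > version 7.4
True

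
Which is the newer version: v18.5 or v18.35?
v18.35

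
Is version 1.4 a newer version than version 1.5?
No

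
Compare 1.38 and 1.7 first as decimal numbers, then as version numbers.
As decimals: 1.38 < 1.7. As versions: v1.38 > v1.7 (minor version 38 > 7).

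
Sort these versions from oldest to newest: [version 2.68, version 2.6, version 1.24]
[version 1.24, version 2.6, version 2.68]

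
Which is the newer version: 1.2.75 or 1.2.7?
1.2.75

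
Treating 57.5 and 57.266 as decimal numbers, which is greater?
57.5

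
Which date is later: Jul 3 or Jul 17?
Jul 17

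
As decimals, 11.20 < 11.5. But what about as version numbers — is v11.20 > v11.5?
True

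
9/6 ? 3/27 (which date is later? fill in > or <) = >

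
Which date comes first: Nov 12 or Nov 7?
Nov 7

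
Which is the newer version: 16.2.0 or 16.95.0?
16.95.0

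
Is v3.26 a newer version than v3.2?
Yes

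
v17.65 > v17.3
True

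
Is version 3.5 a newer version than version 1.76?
Yes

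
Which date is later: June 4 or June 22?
June 22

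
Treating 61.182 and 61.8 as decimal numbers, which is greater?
61.8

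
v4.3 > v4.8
False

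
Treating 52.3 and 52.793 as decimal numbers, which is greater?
52.793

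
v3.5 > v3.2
True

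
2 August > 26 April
True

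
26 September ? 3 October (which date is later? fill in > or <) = <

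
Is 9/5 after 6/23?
Yes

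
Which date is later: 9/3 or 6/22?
9/3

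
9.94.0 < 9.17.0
False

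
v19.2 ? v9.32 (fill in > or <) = >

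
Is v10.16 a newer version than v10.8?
Yes. Version numbers are compared segment by segment as integers, not as decimals: minor version 16 > 8, so v10.16 > v10.8 (even though the decimal 10.16 < 10.8).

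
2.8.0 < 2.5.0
False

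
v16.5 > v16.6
False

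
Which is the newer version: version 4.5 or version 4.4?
version 4.5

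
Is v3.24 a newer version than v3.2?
Yes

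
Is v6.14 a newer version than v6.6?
Yes. Version numbers are compared segment by segment as integers, not as decimals: minor version 14 > 6, so v6.14 > v6.6 (even though the decimal 6.14 < 6.6).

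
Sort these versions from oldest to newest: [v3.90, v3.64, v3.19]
[v3.19, v3.64, v3.90]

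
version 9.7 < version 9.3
False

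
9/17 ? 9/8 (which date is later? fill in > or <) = >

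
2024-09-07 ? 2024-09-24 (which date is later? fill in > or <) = <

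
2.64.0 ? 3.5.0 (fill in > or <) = <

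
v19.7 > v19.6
True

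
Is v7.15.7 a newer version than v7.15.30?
No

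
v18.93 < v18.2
False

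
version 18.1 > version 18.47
False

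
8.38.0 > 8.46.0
False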